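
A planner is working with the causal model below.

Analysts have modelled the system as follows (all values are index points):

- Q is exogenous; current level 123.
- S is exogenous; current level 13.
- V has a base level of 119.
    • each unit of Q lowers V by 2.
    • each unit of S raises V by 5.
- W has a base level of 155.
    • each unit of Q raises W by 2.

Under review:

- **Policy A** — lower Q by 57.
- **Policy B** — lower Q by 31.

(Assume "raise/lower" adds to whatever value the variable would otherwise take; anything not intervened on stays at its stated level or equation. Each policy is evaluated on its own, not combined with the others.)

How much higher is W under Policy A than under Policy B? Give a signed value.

Policy A (Q − 57):
  Q = 123 − 57 = 66
  W = 155 + 2·66 = 287
Policy B (Q − 31):
  Q = 123 − 31 = 92
  W = 155 + 2·92 = 339
W: 287 − 339 = -52

-52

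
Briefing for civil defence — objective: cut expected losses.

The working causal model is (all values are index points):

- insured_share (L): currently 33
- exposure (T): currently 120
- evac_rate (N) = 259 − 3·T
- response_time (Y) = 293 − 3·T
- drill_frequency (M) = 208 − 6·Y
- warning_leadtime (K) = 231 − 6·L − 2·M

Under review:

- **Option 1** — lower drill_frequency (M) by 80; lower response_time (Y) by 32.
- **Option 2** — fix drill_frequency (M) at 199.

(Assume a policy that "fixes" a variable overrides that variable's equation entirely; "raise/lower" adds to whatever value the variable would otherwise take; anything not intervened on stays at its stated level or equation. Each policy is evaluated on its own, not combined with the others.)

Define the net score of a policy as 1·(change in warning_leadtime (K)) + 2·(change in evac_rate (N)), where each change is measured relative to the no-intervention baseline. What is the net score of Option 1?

-224

Baseline:
  L = 33
  T = 120
  N = 259 − 3·120 = -101
  Y = 293 − 3·120 = -67
  M = 208 − 6·(-67) = 610
  K = 231 − 6·33 − 2·610 = -1187
Option 1 (M − 80, Y − 32):
  L = 33
  T = 120
  N = 259 − 3·120 = -101
  Y = 293 − 3·120 (−32 from intervention) = -99
  M = 208 − 6·(-99) (−80 from intervention) = 722
  K = 231 − 6·33 − 2·722 = -1411
ΔK = -1411 − (-1187) = -224; ΔN = -101 − (-101) = 0
Score = 1·(-224) + 2·0 = -224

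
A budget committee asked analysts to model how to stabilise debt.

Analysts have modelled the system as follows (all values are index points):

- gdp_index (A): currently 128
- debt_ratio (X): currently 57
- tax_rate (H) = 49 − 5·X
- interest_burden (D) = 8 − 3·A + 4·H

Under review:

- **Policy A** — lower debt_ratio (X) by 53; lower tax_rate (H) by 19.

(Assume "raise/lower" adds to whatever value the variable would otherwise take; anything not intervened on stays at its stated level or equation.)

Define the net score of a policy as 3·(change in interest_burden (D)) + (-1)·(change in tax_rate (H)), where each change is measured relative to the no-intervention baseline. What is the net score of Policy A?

Baseline:
  A = 128
  X = 57
  H = 49 − 5·57 = -236
  D = 8 − 3·128 + 4·(-236) = -1320
Policy A (X − 53, H − 19):
  A = 128
  X = 57 − 53 = 4
  H = 49 − 5·4 (−19 from intervention) = 10
  D = 8 − 3·128 + 4·10 = -336
ΔD = -336 − (-1320) = 984; ΔH = 10 − (-236) = 246
Score = 3·984 + (-1)·246 = 2706

2706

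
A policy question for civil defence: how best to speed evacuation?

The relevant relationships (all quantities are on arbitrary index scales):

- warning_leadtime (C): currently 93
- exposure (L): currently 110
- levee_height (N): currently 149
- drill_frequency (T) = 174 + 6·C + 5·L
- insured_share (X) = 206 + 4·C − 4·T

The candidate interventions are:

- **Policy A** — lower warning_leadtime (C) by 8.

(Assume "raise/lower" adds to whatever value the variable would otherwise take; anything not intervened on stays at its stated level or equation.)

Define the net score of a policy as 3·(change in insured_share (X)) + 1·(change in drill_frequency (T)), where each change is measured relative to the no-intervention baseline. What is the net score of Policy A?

Baseline:
  C = 93
  L = 110
  T = 174 + 6·93 + 5·110 = 1282
  X = 206 + 4·93 − 4·1282 = -4550
Policy A (C − 8):
  C = 93 − 8 = 85
  L = 110
  T = 174 + 6·85 + 5·110 = 1234
  X = 206 + 4·85 − 4·1234 = -4390
ΔX = -4390 − (-4550) = 160; ΔT = 1234 − 1282 = -48
Score = 3·160 + 1·(-48) = 432

432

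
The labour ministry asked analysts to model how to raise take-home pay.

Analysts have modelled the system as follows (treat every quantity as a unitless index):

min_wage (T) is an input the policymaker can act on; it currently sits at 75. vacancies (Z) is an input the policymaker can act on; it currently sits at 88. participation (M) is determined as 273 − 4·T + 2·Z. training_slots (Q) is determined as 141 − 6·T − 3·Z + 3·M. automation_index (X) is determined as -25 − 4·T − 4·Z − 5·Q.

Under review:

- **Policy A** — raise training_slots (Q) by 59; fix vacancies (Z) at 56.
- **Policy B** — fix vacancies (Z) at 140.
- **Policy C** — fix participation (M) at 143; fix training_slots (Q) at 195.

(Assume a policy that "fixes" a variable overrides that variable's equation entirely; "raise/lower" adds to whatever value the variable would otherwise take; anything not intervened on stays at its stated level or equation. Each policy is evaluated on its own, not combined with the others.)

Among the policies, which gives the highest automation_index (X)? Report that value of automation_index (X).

266

Policy A (Q + 59, Z := 56):
  T = 75
  Z = 56
  M = 273 − 4·75 + 2·56 = 85
  Q = 141 − 6·75 − 3·56 + 3·85 (+59 from intervention) = -163
  X = -25 − 4·75 − 4·56 − 5·(-163) = 266
Policy B (Z := 140):
  T = 75
  Z = 140
  M = 273 − 4·75 + 2·140 = 253
  Q = 141 − 6·75 − 3·140 + 3·253 = 30
  X = -25 − 4·75 − 4·140 − 5·30 = -1035
Policy C (M := 143, Q := 195):
  T = 75
  Z = 88
  M = 143
  Q = 195
  X = -25 − 4·75 − 4·88 − 5·195 = -1652
Comparing — Policy A: X=266, Policy B: X=-1035, Policy C: X=-1652. Highest is 266 (Policy A).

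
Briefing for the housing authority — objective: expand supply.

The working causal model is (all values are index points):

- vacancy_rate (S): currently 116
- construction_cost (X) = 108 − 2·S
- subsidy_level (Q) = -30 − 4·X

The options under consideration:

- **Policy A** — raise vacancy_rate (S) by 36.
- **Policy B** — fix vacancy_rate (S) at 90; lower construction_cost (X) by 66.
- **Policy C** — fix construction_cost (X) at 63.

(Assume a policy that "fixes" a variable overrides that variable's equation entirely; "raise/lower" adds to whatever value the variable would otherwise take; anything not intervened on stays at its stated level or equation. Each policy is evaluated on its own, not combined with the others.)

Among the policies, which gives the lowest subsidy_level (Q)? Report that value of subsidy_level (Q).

Policy A (S + 36):
  S = 116 + 36 = 152
  X = 108 − 2·152 = -196
  Q = -30 − 4·(-196) = 754
Policy B (S := 90, X − 66):
  S = 90
  X = 108 − 2·90 (−66 from intervention) = -138
  Q = -30 − 4·(-138) = 522
Policy C (X := 63):
  S = 116
  X = 63
  Q = -30 − 4·63 = -282
Comparing — Policy A: Q=754, Policy B: Q=522, Policy C: Q=-282. Lowest is -282 (Policy C).

-282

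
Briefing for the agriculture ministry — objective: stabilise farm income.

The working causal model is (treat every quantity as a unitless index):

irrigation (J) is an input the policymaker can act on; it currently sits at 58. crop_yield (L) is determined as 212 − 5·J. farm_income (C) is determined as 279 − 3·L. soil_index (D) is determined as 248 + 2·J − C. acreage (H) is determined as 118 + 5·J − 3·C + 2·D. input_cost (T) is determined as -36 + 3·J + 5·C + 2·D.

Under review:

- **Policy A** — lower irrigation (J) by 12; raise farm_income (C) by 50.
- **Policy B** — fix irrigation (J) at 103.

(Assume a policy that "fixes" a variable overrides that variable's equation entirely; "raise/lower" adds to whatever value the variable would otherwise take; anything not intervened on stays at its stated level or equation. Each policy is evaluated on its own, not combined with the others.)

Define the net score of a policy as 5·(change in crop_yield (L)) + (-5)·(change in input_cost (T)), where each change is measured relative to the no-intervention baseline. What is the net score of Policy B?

-12825

Baseline:
  J = 58
  L = 212 − 5·58 = -78
  C = 279 − 3·(-78) = 513
  D = 248 + 2·58 − 513 = -149
  T = -36 + 3·58 + 5·513 + 2·(-149) = 2405
Policy B (J := 103):
  J = 103
  L = 212 − 5·103 = -303
  C = 279 − 3·(-303) = 1188
  D = 248 + 2·103 − 1188 = -734
  T = -36 + 3·103 + 5·1188 + 2·(-734) = 4745
ΔL = -303 − (-78) = -225; ΔT = 4745 − 2405 = 2340
Score = 5·(-225) + (-5)·2340 = -12825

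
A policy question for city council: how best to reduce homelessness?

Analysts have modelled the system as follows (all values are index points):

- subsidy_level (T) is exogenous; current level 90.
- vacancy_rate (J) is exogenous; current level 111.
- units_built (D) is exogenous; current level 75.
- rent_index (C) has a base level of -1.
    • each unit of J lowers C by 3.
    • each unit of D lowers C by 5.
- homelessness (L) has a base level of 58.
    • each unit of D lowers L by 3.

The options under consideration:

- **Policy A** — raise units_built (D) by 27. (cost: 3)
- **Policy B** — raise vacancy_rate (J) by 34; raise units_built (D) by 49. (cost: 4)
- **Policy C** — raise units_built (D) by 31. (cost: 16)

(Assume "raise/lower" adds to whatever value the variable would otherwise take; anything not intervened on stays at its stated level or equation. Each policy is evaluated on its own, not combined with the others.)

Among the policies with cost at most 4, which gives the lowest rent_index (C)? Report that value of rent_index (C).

Policy A (D + 27):
  J = 111
  D = 75 + 27 = 102
  C = -1 − 3·111 − 5·102 = -844
Policy B (J + 34, D + 49):
  J = 111 + 34 = 145
  D = 75 + 49 = 124
  C = -1 − 3·145 − 5·124 = -1056
Comparing — Policy A: C=-844, Policy B: C=-1056. Lowest is -1056 (Policy B).

-1056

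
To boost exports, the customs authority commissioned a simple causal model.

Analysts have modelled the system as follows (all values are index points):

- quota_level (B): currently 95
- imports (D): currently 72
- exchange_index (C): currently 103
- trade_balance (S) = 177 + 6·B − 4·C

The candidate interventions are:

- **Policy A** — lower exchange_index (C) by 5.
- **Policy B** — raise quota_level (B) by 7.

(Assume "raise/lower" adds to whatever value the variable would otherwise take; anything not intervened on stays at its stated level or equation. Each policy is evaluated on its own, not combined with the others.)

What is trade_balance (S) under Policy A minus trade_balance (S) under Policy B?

-22

Policy A (C − 5):
  B = 95
  C = 103 − 5 = 98
  S = 177 + 6·95 − 4·98 = 355
Policy B (B + 7):
  B = 95 + 7 = 102
  C = 103
  S = 177 + 6·102 − 4·103 = 377
S: 355 − 377 = -22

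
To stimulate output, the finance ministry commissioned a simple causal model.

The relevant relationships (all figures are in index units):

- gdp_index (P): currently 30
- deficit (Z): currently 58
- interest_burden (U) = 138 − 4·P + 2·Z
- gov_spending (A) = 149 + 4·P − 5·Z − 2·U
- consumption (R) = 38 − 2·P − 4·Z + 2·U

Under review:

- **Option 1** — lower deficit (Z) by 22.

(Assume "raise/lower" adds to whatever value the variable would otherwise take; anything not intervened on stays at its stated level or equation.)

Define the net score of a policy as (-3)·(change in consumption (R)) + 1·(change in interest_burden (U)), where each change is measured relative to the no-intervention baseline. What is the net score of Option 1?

-44

Baseline:
  P = 30
  Z = 58
  U = 138 − 4·30 + 2·58 = 134
  R = 38 − 2·30 − 4·58 + 2·134 = 14
Option 1 (Z − 22):
  P = 30
  Z = 58 − 22 = 36
  U = 138 − 4·30 + 2·36 = 90
  R = 38 − 2·30 − 4·36 + 2·90 = 14
ΔR = 14 − 14 = 0; ΔU = 90 − 134 = -44
Score = (-3)·0 + 1·(-44) = -44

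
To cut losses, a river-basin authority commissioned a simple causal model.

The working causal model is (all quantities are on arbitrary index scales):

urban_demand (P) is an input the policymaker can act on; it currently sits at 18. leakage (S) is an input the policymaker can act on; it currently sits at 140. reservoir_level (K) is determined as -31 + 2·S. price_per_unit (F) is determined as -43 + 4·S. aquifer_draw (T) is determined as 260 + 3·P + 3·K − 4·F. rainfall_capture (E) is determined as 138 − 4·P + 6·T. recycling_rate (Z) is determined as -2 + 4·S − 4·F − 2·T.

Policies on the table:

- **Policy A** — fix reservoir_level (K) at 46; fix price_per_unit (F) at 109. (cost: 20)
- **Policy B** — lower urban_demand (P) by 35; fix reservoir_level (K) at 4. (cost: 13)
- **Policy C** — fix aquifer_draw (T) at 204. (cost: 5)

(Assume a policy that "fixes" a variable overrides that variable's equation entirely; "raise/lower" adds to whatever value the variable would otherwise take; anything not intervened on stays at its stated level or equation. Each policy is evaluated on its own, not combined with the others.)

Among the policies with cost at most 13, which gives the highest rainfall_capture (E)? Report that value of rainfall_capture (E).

1290

Policy B (P − 35, K := 4):
  P = 18 − 35 = -17
  S = 140
  K = 4
  F = -43 + 4·140 = 517
  T = 260 + 3·(-17) + 3·4 − 4·517 = -1847
  E = 138 − 4·(-17) + 6·(-1847) = -10876
Policy C (T := 204):
  P = 18
  S = 140
  K = -31 + 2·140 = 249
  F = -43 + 4·140 = 517
  T = 204
  E = 138 − 4·18 + 6·204 = 1290
Comparing — Policy B: E=-10876, Policy C: E=1290. Highest is 1290 (Policy C).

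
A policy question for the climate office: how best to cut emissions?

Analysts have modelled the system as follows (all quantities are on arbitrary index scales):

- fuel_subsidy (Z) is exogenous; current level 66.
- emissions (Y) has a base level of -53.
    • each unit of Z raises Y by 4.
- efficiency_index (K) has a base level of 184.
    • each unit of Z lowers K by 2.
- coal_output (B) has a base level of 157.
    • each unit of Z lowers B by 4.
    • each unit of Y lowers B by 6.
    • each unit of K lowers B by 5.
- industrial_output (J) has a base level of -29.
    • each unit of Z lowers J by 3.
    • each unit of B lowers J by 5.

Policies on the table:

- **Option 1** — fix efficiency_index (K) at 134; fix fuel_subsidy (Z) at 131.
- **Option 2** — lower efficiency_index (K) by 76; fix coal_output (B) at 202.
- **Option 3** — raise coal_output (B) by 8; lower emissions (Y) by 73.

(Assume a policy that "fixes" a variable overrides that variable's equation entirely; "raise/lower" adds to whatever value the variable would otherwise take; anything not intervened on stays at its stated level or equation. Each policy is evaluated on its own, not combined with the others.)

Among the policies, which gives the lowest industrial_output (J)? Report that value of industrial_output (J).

Option 1 (K := 134, Z := 131):
  Z = 131
  Y = -53 + 4·131 = 471
  K = 134
  B = 157 − 4·131 − 6·471 − 5·134 = -3863
  J = -29 − 3·131 − 5·(-3863) = 18893
Option 2 (K − 76, B := 202):
  Z = 66
  Y = -53 + 4·66 = 211
  K = 184 − 2·66 (−76 from intervention) = -24
  B = 202
  J = -29 − 3·66 − 5·202 = -1237
Option 3 (B + 8, Y − 73):
  Z = 66
  Y = -53 + 4·66 (−73 from intervention) = 138
  K = 184 − 2·66 = 52
  B = 157 − 4·66 − 6·138 − 5·52 (+8 from intervention) = -1187
  J = -29 − 3·66 − 5·(-1187) = 5708
Comparing — Option 1: J=18893, Option 2: J=-1237, Option 3: J=5708. Lowest is -1237 (Option 2).

-1237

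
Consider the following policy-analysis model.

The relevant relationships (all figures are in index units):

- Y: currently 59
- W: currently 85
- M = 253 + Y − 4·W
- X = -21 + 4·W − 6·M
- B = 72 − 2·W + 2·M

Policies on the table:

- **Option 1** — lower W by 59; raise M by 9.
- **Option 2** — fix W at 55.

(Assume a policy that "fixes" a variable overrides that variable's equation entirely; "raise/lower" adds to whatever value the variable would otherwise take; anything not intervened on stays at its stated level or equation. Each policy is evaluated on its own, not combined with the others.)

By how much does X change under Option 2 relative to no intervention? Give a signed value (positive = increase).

-840

Baseline:
  Y = 59
  W = 85
  M = 253 + 59 − 4·85 = -28
  X = -21 + 4·85 − 6·(-28) = 487
Option 2 (W := 55):
  Y = 59
  W = 55
  M = 253 + 59 − 4·55 = 92
  X = -21 + 4·55 − 6·92 = -353
Change in X: -353 − 487 = -840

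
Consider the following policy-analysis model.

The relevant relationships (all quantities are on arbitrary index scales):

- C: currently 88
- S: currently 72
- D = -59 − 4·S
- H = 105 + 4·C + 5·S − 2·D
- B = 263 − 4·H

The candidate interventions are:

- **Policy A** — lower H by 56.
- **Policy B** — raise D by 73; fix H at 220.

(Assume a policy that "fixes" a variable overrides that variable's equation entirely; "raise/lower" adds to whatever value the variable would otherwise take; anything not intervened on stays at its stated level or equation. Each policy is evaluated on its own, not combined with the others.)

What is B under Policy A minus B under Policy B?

-4940

Policy A (H − 56):
  C = 88
  S = 72
  D = -59 − 4·72 = -347
  H = 105 + 4·88 + 5·72 − 2·(-347) (−56 from intervention) = 1455
  B = 263 − 4·1455 = -5557
Policy B (D + 73, H := 220):
  C = 88
  S = 72
  D = -59 − 4·72 (+73 from intervention) = -274
  H = 220
  B = 263 − 4·220 = -617
B: -5557 − (-617) = -4940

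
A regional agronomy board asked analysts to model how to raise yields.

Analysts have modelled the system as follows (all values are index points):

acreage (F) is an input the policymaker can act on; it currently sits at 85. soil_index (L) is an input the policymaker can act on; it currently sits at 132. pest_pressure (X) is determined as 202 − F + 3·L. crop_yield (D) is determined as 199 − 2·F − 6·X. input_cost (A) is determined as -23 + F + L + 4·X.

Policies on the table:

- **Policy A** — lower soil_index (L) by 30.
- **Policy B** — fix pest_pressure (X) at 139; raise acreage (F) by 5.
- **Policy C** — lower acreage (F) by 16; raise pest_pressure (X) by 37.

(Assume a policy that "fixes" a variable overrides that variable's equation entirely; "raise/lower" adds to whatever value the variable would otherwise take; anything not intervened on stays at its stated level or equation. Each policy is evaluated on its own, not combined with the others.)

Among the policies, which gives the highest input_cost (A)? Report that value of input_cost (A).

2442

Policy A (L − 30):
  F = 85
  L = 132 − 30 = 102
  X = 202 − 85 + 3·102 = 423
  A = -23 + 85 + 102 + 4·423 = 1856
Policy B (X := 139, F + 5):
  F = 85 + 5 = 90
  L = 132
  X = 139
  A = -23 + 90 + 132 + 4·139 = 755
Policy C (F − 16, X + 37):
  F = 85 − 16 = 69
  L = 132
  X = 202 − 69 + 3·132 (+37 from intervention) = 566
  A = -23 + 69 + 132 + 4·566 = 2442
Comparing — Policy A: A=1856, Policy B: A=755, Policy C: A=2442. Highest is 2442 (Policy C).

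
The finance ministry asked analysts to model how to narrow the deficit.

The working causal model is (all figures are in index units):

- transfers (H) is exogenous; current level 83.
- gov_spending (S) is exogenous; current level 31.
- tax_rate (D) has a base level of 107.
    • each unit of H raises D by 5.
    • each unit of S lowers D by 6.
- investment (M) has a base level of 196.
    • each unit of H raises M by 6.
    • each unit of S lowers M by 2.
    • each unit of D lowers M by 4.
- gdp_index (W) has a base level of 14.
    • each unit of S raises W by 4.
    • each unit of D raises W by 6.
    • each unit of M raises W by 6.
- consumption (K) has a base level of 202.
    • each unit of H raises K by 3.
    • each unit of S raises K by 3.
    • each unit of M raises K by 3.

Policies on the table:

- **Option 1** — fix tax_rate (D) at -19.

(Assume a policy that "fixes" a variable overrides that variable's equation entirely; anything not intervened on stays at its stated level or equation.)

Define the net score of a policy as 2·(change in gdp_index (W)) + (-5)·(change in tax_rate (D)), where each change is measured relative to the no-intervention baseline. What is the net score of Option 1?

14555

Baseline:
  H = 83
  S = 31
  D = 107 + 5·83 − 6·31 = 336
  M = 196 + 6·83 − 2·31 − 4·336 = -712
  W = 14 + 4·31 + 6·336 + 6·(-712) = -2118
Option 1 (D := -19):
  H = 83
  S = 31
  D = -19
  M = 196 + 6·83 − 2·31 − 4·(-19) = 708
  W = 14 + 4·31 + 6·(-19) + 6·708 = 4272
ΔW = 4272 − (-2118) = 6390; ΔD = -19 − 336 = -355
Score = 2·6390 + (-5)·(-355) = 14555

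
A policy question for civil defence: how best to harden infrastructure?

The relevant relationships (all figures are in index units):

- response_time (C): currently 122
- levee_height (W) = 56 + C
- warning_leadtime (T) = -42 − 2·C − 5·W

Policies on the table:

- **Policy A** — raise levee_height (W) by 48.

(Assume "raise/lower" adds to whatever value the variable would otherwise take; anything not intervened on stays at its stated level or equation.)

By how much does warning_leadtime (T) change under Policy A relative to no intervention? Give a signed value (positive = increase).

-240

Baseline:
  C = 122
  W = 56 + 122 = 178
  T = -42 − 2·122 − 5·178 = -1176
Policy A (W + 48):
  C = 122
  W = 56 + 122 (+48 from intervention) = 226
  T = -42 − 2·122 − 5·226 = -1416
Change in T: -1416 − (-1176) = -240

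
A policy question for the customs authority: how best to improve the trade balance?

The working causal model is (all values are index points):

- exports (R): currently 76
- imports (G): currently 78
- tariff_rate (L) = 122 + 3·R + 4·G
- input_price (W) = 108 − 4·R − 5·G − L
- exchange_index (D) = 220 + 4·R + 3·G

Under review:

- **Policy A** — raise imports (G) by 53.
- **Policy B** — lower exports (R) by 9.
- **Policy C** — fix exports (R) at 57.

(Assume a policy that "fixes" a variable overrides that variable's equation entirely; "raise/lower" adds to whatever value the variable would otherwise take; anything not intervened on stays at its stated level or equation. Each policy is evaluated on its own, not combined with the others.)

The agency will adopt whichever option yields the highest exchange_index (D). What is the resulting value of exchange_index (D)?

917

Policy A (G + 53):
  R = 76
  G = 78 + 53 = 131
  D = 220 + 4·76 + 3·131 = 917
Policy B (R − 9):
  R = 76 − 9 = 67
  G = 78
  D = 220 + 4·67 + 3·78 = 722
Policy C (R := 57):
  R = 57
  G = 78
  D = 220 + 4·57 + 3·78 = 682
Comparing — Policy A: D=917, Policy B: D=722, Policy C: D=682. Highest is 917 (Policy A).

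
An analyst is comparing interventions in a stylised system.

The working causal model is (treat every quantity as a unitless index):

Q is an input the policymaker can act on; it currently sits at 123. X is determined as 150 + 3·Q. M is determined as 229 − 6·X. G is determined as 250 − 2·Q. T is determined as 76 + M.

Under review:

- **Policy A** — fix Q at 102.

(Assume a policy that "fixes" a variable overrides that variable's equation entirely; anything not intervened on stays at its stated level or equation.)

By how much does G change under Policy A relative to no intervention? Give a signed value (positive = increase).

42

Baseline:
  Q = 123
  G = 250 − 2·123 = 4
Policy A (Q := 102):
  Q = 102
  G = 250 − 2·102 = 46
Change in G: 46 − 4 = 42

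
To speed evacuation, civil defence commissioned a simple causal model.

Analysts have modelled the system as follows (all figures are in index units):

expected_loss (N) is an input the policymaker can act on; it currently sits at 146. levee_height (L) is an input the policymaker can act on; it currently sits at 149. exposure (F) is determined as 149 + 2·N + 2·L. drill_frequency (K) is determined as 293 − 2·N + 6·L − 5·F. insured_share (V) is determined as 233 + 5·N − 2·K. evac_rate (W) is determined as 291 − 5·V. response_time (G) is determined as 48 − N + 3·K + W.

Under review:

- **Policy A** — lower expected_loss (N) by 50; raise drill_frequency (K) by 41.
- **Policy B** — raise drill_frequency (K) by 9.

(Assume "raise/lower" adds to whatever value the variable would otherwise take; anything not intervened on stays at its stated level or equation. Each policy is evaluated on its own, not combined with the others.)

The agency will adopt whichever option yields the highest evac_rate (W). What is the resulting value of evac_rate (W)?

Policy A (N − 50, K + 41):
  N = 146 − 50 = 96
  L = 149
  F = 149 + 2·96 + 2·149 = 639
  K = 293 − 2·96 + 6·149 − 5·639 (+41 from intervention) = -2159
  V = 233 + 5·96 − 2·(-2159) = 5031
  W = 291 − 5·5031 = -24864
Policy B (K + 9):
  N = 146
  L = 149
  F = 149 + 2·146 + 2·149 = 739
  K = 293 − 2·146 + 6·149 − 5·739 (+9 from intervention) = -2791
  V = 233 + 5·146 − 2·(-2791) = 6545
  W = 291 − 5·6545 = -32434
Comparing — Policy A: W=-24864, Policy B: W=-32434. Highest is -24864 (Policy A).

-24864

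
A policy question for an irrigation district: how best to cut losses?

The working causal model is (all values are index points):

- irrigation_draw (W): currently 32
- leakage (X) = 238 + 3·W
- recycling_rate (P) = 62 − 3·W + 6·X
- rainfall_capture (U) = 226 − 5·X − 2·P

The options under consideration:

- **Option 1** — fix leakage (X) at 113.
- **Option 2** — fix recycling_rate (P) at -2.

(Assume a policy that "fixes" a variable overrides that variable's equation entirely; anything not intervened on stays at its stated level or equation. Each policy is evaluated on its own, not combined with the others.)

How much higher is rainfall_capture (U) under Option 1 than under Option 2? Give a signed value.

Option 1 (X := 113):
  W = 32
  X = 113
  P = 62 − 3·32 + 6·113 = 644
  U = 226 − 5·113 − 2·644 = -1627
Option 2 (P := -2):
  W = 32
  X = 238 + 3·32 = 334
  P = -2
  U = 226 − 5·334 − 2·(-2) = -1440
U: -1627 − (-1440) = -187

-187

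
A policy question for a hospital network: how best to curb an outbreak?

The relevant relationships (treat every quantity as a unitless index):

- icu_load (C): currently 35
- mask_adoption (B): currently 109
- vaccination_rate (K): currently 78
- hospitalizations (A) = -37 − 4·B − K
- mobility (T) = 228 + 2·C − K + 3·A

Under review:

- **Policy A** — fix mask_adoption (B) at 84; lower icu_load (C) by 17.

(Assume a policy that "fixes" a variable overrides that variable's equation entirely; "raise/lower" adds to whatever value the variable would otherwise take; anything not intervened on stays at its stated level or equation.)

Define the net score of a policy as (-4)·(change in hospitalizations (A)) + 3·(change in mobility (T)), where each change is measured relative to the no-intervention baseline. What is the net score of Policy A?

398

Baseline:
  C = 35
  B = 109
  K = 78
  A = -37 − 4·109 − 78 = -551
  T = 228 + 2·35 − 78 + 3·(-551) = -1433
Policy A (B := 84, C − 17):
  C = 35 − 17 = 18
  B = 84
  K = 78
  A = -37 − 4·84 − 78 = -451
  T = 228 + 2·18 − 78 + 3·(-451) = -1167
ΔA = -451 − (-551) = 100; ΔT = -1167 − (-1433) = 266
Score = (-4)·100 + 3·266 = 398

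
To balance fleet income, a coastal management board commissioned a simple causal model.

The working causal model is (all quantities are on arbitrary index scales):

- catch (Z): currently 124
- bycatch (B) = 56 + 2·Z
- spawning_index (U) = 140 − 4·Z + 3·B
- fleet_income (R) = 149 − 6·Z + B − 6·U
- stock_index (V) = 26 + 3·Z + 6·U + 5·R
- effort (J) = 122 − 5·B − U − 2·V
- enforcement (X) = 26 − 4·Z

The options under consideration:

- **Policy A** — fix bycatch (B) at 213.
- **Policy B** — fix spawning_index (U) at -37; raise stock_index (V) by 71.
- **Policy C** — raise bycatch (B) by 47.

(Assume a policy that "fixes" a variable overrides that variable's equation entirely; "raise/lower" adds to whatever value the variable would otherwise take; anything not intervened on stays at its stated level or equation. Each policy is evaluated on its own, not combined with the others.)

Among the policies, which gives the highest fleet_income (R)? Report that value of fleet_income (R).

Policy A (B := 213):
  Z = 124
  B = 213
  U = 140 − 4·124 + 3·213 = 283
  R = 149 − 6·124 + 213 − 6·283 = -2080
Policy B (U := -37, V + 71):
  Z = 124
  B = 56 + 2·124 = 304
  U = -37
  R = 149 − 6·124 + 304 − 6·(-37) = -69
Policy C (B + 47):
  Z = 124
  B = 56 + 2·124 (+47 from intervention) = 351
  U = 140 − 4·124 + 3·351 = 697
  R = 149 − 6·124 + 351 − 6·697 = -4426
Comparing — Policy A: R=-2080, Policy B: R=-69, Policy C: R=-4426. Highest is -69 (Policy B).

-69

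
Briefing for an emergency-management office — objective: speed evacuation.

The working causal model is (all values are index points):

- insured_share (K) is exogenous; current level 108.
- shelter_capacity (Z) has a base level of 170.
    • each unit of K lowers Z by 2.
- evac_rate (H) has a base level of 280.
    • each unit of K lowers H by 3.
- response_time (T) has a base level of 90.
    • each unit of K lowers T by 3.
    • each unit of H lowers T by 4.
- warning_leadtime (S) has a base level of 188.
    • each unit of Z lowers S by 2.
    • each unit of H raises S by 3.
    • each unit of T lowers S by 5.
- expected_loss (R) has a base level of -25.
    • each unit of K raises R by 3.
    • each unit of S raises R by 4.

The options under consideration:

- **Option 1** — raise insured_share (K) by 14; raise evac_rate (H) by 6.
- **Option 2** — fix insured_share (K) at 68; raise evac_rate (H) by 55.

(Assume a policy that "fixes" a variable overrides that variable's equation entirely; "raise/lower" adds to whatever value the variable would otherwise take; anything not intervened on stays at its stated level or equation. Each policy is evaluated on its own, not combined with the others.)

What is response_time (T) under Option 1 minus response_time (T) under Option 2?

682

Option 1 (K + 14, H + 6):
  K = 108 + 14 = 122
  H = 280 − 3·122 (+6 from intervention) = -80
  T = 90 − 3·122 − 4·(-80) = 44
Option 2 (K := 68, H + 55):
  K = 68
  H = 280 − 3·68 (+55 from intervention) = 131
  T = 90 − 3·68 − 4·131 = -638
T: 44 − (-638) = 682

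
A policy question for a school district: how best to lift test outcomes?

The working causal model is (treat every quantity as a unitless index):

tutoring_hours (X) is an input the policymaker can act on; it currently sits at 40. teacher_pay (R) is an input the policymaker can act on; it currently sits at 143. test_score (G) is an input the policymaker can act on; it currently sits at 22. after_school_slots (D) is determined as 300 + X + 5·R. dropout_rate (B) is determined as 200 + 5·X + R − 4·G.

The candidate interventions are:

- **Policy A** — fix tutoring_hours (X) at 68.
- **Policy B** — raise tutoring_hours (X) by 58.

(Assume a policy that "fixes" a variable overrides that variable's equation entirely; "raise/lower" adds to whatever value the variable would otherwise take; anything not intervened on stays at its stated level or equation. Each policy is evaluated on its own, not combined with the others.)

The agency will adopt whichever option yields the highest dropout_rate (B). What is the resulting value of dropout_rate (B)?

745

Policy A (X := 68):
  X = 68
  R = 143
  G = 22
  B = 200 + 5·68 + 143 − 4·22 = 595
Policy B (X + 58):
  X = 40 + 58 = 98
  R = 143
  G = 22
  B = 200 + 5·98 + 143 − 4·22 = 745
Comparing — Policy A: B=595, Policy B: B=745. Highest is 745 (Policy B).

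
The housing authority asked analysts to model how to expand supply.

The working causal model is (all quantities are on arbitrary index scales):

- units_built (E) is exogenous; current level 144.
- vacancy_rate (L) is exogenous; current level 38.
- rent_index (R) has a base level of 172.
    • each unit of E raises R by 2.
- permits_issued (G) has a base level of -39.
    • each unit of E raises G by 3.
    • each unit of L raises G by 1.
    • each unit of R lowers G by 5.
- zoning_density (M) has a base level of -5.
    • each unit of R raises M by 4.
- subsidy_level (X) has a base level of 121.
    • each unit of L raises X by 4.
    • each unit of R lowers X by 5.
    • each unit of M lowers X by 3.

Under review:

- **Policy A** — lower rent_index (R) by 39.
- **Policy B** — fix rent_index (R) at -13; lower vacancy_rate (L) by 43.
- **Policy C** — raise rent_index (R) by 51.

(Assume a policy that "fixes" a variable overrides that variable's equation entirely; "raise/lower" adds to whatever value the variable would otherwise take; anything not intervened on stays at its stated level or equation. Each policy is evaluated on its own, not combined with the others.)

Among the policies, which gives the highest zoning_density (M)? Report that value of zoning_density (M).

Policy A (R − 39):
  E = 144
  R = 172 + 2·144 (−39 from intervention) = 421
  M = -5 + 4·421 = 1679
Policy B (R := -13, L − 43):
  E = 144
  R = -13
  M = -5 + 4·(-13) = -57
Policy C (R + 51):
  E = 144
  R = 172 + 2·144 (+51 from intervention) = 511
  M = -5 + 4·511 = 2039
Comparing — Policy A: M=1679, Policy B: M=-57, Policy C: M=2039. Highest is 2039 (Policy C).

2039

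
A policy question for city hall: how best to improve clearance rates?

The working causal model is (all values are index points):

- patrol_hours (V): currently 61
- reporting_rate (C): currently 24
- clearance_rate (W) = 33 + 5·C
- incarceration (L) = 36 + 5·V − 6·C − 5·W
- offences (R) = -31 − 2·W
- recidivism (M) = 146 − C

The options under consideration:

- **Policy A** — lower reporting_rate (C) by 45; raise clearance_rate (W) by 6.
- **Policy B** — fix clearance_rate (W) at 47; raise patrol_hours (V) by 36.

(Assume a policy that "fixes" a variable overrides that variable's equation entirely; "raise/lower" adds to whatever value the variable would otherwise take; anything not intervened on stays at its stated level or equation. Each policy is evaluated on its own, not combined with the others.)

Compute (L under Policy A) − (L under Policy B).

655

Policy A (C − 45, W + 6):
  V = 61
  C = 24 − 45 = -21
  W = 33 + 5·(-21) (+6 from intervention) = -66
  L = 36 + 5·61 − 6·(-21) − 5·(-66) = 797
Policy B (W := 47, V + 36):
  V = 61 + 36 = 97
  C = 24
  W = 47
  L = 36 + 5·97 − 6·24 − 5·47 = 142
L: 797 − 142 = 655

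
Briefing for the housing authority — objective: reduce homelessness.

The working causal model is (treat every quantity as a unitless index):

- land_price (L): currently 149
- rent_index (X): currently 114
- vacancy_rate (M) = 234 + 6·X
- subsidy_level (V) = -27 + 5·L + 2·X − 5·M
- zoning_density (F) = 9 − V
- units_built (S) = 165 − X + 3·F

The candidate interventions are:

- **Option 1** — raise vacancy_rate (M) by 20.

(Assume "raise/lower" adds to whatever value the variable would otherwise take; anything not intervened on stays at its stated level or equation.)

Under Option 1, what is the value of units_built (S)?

Option 1 (M + 20):
  L = 149
  X = 114
  M = 234 + 6·114 (+20 from intervention) = 938
  V = -27 + 5·149 + 2·114 − 5·938 = -3744
  F = 9 − (-3744) = 3753
  S = 165 − 114 + 3·3753 = 11310

11310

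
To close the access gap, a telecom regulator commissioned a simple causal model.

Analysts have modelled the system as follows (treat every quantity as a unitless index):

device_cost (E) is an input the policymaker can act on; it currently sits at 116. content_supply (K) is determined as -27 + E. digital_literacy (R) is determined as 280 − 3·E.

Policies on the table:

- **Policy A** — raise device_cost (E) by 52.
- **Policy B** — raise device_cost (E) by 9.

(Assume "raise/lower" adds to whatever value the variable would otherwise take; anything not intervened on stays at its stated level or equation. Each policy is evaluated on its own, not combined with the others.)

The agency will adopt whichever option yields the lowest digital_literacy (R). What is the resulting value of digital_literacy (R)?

-224

Policy A (E + 52):
  E = 116 + 52 = 168
  R = 280 − 3·168 = -224
Policy B (E + 9):
  E = 116 + 9 = 125
  R = 280 − 3·125 = -95
Comparing — Policy A: R=-224, Policy B: R=-95. Lowest is -224 (Policy A).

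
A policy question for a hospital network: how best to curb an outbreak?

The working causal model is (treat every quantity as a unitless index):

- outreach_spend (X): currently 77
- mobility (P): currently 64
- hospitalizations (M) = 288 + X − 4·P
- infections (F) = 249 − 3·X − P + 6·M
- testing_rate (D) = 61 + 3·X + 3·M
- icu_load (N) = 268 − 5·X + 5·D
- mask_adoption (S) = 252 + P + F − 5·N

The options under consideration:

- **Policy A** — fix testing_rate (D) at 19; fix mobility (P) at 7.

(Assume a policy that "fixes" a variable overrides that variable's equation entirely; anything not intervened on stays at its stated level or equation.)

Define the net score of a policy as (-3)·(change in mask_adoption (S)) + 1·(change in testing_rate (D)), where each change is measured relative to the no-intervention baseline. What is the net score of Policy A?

-49704

Baseline:
  X = 77
  P = 64
  M = 288 + 77 − 4·64 = 109
  F = 249 − 3·77 − 64 + 6·109 = 608
  D = 61 + 3·77 + 3·109 = 619
  N = 268 − 5·77 + 5·619 = 2978
  S = 252 + 64 + 608 − 5·2978 = -13966
Policy A (D := 19, P := 7):
  X = 77
  P = 7
  M = 288 + 77 − 4·7 = 337
  F = 249 − 3·77 − 7 + 6·337 = 2033
  D = 19
  N = 268 − 5·77 + 5·19 = -22
  S = 252 + 7 + 2033 − 5·(-22) = 2402
ΔS = 2402 − (-13966) = 16368; ΔD = 19 − 619 = -600
Score = (-3)·16368 + 1·(-600) = -49704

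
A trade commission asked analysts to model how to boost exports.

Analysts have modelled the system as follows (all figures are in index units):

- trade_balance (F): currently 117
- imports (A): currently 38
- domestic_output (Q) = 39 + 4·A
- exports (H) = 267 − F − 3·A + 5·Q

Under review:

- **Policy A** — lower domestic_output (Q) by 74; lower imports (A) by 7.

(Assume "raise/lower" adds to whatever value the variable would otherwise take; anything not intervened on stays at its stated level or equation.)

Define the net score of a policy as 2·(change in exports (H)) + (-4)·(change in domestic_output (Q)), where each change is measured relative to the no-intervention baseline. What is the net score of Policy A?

-570

Baseline:
  F = 117
  A = 38
  Q = 39 + 4·38 = 191
  H = 267 − 117 − 3·38 + 5·191 = 991
Policy A (Q − 74, A − 7):
  F = 117
  A = 38 − 7 = 31
  Q = 39 + 4·31 (−74 from intervention) = 89
  H = 267 − 117 − 3·31 + 5·89 = 502
ΔH = 502 − 991 = -489; ΔQ = 89 − 191 = -102
Score = 2·(-489) + (-4)·(-102) = -570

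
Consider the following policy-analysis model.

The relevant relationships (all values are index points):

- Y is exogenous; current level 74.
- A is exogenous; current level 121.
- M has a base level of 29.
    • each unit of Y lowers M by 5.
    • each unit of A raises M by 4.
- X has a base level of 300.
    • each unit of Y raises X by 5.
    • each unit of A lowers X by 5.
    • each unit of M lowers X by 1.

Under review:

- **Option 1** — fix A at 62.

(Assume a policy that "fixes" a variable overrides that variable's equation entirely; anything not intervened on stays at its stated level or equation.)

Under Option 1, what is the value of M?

-93

Option 1 (A := 62):
  Y = 74
  A = 62
  M = 29 − 5·74 + 4·62 = -93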